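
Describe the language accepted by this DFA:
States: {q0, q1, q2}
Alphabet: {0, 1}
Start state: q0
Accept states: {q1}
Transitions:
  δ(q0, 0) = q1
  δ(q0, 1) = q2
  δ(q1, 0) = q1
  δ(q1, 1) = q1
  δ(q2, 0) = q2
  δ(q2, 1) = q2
Analyzing the DFA structure:
Start state: q0
Accept states: {q1}
Interpreting what each state remembers (checking against the transitions):
  q0: nothing has been read yet
  q1: the first symbol was 0
  q2: the first symbol was 1 (trap state)
  δ(q0, 0): in q0 (nothing has been read yet), after reading 0 we have: the first symbol was 0 → q1
  δ(q0, 1): in q0 (nothing has been read yet), after reading 1 we have: the first symbol was 1 (trap state) → q2
  δ(q1, 0): in q1 (the first symbol was 0), after reading 0 we have: the first symbol was 0 → q1
  δ(q1, 1): in q1 (the first symbol was 0), after reading 1 we have: the first symbol was 0 → q1
  δ(q2, 0): in q2 (the first symbol was 1 (trap state)), after reading 0 we have: the first symbol was 1 (trap state) → q2
  δ(q2, 1): in q2 (the first symbol was 1 (trap state)), after reading 1 we have: the first symbol was 1 (trap state) → q2
A string is accepted iff it ends in {q1}, i.e. the first symbol was 0.
Language: All binary strings starting with 0

Final answer: All binary strings starting with 0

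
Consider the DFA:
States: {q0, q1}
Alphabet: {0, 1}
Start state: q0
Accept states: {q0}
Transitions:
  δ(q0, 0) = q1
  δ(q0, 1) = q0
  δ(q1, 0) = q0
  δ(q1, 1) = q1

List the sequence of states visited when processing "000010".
Starting at q0
Read '0': q0 -> q1
Read '0': q1 -> q0
Read '0': q0 -> q1
Read '0': q1 -> q0
Read '1': q0 -> q0
Read '0': q0 -> q1

Final answer: q0 -> q1 -> q0 -> q1 -> q0 -> q0 -> q1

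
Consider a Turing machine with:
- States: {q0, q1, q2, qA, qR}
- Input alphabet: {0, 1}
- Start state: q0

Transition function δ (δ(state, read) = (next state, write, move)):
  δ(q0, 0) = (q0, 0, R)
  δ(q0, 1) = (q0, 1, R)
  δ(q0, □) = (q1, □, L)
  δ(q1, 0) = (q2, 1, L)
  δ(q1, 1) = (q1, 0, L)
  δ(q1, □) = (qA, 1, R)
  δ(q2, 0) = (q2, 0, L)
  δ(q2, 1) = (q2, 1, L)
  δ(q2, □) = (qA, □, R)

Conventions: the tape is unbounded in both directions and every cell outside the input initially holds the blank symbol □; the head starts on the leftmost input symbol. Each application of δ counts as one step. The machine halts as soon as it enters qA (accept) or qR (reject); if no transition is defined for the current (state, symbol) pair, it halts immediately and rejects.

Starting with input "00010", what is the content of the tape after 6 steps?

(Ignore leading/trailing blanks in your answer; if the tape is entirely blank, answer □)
Step 0: [q0]00010 (head at position 0)
Step 1: δ(q0, 0) = (q0, 0, R)  ⊢  0[q0]0010 (head at position 1)
Step 2: δ(q0, 0) = (q0, 0, R)  ⊢  00[q0]010 (head at position 2)
Step 3: δ(q0, 0) = (q0, 0, R)  ⊢  000[q0]10 (head at position 3)
Step 4: δ(q0, 1) = (q0, 1, R)  ⊢  0001[q0]0 (head at position 4)
Step 5: δ(q0, 0) = (q0, 0, R)  ⊢  00010[q0]□ (head at position 5)
Step 6: δ(q0, □) = (q1, □, L)  ⊢  0001[q1]0□ (head at position 4)
Tape after 6 steps (ignoring surrounding blanks): 00010

Final answer: Tape: 00010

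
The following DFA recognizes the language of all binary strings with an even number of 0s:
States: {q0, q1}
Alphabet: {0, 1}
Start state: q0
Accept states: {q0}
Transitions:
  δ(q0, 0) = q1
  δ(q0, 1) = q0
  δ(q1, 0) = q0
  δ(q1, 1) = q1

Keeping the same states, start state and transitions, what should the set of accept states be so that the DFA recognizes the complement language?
The DFA is complete (every state has a transition on every symbol), so the complement
is recognized by the same DFA with accepting and non-accepting states swapped.
Original accept states: {q0}
Complement accept states = All states - Original accept states
= {q0, q1} - {q0}
= {q1}
Complement language: strings with an ODD number of 0s

Final answer: {q1}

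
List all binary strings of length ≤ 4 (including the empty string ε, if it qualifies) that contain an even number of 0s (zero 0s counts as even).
Checking every binary string of length 0 to 4:
  Length 0: accepted: ε | rejected: (none)
  Length 1: accepted: 1 | rejected: 0
  Length 2: accepted: 00, 11 | rejected: 01, 10
  Length 3: accepted: 001, 010, 100, 111 | rejected: 000, 011, 101, 110
  Length 4: accepted: 0000, 0011, 0101, 0110, 1001, 1010, 1100, 1111 | rejected: 0001, 0010, 0100, 0111, 1000, 1011, 1101, 1110
Total: 16 string(s).

Final answer: ε, 1, 00, 11, 001, 010, 100, 111, 0000, 0011, 0101, 0110, 1001, 1010, 1100, 1111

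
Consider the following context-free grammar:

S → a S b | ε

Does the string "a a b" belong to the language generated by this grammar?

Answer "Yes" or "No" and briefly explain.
Every derivation applies S → a S b some number n of times and then S → ε, producing a^n b^n with equally many a's and b's. The string a a b has two a's but only one b, so it cannot be derived.

Final answer: No - no valid derivation exists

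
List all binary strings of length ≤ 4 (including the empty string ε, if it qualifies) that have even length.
Checking every binary string of length 0 to 4:
  Length 0: accepted: ε | rejected: (none)
  Length 1: accepted: (none) | rejected: 0, 1
  Length 2: accepted: 00, 01, 10, 11 | rejected: (none)
  Length 3: accepted: (none) | rejected: 000, 001, 010, 011, 100, 101, 110, 111
  Length 4: accepted: 0000, 0001, 0010, 0011, 0100, 0101, 0110, 0111, 1000, 1001, 1010, 1011, 1100, 1101, 1110, 1111 | rejected: (none)
Total: 21 string(s).

Final answer: ε, 00, 01, 10, 11, 0000, 0001, 0010, 0011, 0100, 0101, 0110, 0111, 1000, 1001, 1010, 1011, 1100, 1101, 1110, 1111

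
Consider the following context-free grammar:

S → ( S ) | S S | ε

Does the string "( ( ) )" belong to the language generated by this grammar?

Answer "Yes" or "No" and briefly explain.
A derivation exists: S ⇒ ( S ) ⇒ ( ( S ) ) ⇒ ( ( ) ) (using S → ( S ) twice, then S → ε).

Final answer: Yes - a valid derivation exists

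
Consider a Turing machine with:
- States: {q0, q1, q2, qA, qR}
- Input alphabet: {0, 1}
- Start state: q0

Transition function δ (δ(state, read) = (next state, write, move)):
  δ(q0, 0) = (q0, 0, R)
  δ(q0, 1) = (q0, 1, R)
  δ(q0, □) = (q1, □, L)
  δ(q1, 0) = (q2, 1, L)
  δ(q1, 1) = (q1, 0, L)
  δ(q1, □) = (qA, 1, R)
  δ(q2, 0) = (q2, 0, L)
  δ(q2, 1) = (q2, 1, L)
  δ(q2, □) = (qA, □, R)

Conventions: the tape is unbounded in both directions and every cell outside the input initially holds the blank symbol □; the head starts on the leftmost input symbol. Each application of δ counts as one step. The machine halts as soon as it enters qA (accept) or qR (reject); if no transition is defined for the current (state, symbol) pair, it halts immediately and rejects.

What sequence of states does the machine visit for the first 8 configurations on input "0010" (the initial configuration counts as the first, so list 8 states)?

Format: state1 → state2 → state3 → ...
Step 0: [q0]0010 (head at position 0)
Step 1: δ(q0, 0) = (q0, 0, R)  ⊢  0[q0]010 (head at position 1)
Step 2: δ(q0, 0) = (q0, 0, R)  ⊢  00[q0]10 (head at position 2)
Step 3: δ(q0, 1) = (q0, 1, R)  ⊢  001[q0]0 (head at position 3)
Step 4: δ(q0, 0) = (q0, 0, R)  ⊢  0010[q0]□ (head at position 4)
Step 5: δ(q0, □) = (q1, □, L)  ⊢  001[q1]0□ (head at position 3)
Step 6: δ(q1, 0) = (q2, 1, L)  ⊢  00[q2]11□ (head at position 2)
Step 7: δ(q2, 1) = (q2, 1, L)  ⊢  0[q2]011□ (head at position 1)
Reading off the states of these 8 configurations: q0 → q0 → q0 → q0 → q0 → q1 → q2 → q2

Final answer: q0 → q0 → q0 → q0 → q0 → q1 → q2 → q2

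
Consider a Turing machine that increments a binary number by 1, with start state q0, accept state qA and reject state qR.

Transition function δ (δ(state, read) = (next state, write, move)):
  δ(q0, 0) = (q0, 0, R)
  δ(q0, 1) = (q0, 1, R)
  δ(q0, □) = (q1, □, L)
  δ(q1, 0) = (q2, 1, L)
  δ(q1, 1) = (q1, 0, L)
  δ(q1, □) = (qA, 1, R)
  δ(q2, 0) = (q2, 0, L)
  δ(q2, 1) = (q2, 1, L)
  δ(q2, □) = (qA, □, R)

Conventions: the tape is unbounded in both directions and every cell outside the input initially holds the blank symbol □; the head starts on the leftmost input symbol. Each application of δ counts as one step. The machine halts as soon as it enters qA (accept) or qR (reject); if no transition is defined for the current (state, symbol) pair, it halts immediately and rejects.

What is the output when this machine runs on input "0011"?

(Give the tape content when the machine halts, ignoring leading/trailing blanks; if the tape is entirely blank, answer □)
Step 0: [q0]0011 (head at position 0)
Step 1: δ(q0, 0) = (q0, 0, R)  ⊢  0[q0]011 (head at position 1)
Step 2: δ(q0, 0) = (q0, 0, R)  ⊢  00[q0]11 (head at position 2)
Step 3: δ(q0, 1) = (q0, 1, R)  ⊢  001[q0]1 (head at position 3)
Step 4: δ(q0, 1) = (q0, 1, R)  ⊢  0011[q0]□ (head at position 4)
Step 5: δ(q0, □) = (q1, □, L)  ⊢  001[q1]1□ (head at position 3)
Step 6: δ(q1, 1) = (q1, 0, L)  ⊢  00[q1]10□ (head at position 2)
Step 7: δ(q1, 1) = (q1, 0, L)  ⊢  0[q1]000□ (head at position 1)
Step 8: δ(q1, 0) = (q2, 1, L)  ⊢  [q2]0100□ (head at position 0)
Step 9: δ(q2, 0) = (q2, 0, L)  ⊢  [q2]□0100□ (head at position -1)
Step 10: δ(q2, □) = (qA, □, R)  ⊢  □[qA]0100□ (head at position 0)
The machine is in qA, so it halts and accepts.
Tape content when halted (ignoring surrounding blanks): 0100

Final answer: Output: 0100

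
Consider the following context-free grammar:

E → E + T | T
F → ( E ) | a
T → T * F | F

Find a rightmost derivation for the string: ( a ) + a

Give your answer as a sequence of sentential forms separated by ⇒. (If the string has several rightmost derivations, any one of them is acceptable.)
Start with E.
Step 1: the rightmost non-terminal is E; apply E → E + T:  E + T
Step 2: the rightmost non-terminal is T; apply T → F:  E + F
Step 3: the rightmost non-terminal is F; apply F → a:  E + a
Step 4: the rightmost non-terminal is E; apply E → T:  T + a
Step 5: the rightmost non-terminal is T; apply T → F:  F + a
Step 6: the rightmost non-terminal is F; apply F → ( E ):  ( E ) + a
Step 7: the rightmost non-terminal is E; apply E → T:  ( T ) + a
Step 8: the rightmost non-terminal is T; apply T → F:  ( F ) + a
Step 9: the rightmost non-terminal is F; apply F → a:  ( a ) + a

Final answer: E ⇒ E + T ⇒ E + F ⇒ E + a ⇒ T + a ⇒ F + a ⇒ ( E ) + a ⇒ ( T ) + a ⇒ ( F ) + a ⇒ ( a ) + a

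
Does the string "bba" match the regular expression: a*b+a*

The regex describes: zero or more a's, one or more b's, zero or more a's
Yes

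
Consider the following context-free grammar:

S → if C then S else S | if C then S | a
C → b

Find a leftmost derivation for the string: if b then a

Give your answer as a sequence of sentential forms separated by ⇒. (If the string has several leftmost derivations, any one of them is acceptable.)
Start with S.
Step 1: the leftmost non-terminal is S; apply S → if C then S:  if C then S
Step 2: the leftmost non-terminal is C; apply C → b:  if b then S
Step 3: the leftmost non-terminal is S; apply S → a:  if b then a

Final answer: S ⇒ if C then S ⇒ if b then S ⇒ if b then a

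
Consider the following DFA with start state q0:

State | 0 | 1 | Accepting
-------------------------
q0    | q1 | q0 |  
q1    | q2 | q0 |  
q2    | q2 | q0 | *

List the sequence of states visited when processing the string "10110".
q0 → q0 → q1 → q0 → q0 → q1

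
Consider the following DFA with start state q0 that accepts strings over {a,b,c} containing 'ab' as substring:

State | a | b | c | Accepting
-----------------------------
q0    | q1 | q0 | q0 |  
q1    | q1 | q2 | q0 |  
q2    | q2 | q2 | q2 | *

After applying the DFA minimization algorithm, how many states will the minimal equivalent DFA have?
All 3 states are reachable from q0, so none can be removed as unreachable.
Table-filling: first mark every (accepting, non-accepting) pair as distinguishable (accepting: {q2}; non-accepting: {q0, q1}).
Round 1: (q0, q1) on 'b' go to q0 and q2, already distinguishable → mark.
Every pair of states is distinguishable, so the DFA is already minimal.
Equivalence classes: {q0}, {q1}, {q2} → 3 states.

Final answer: 3 states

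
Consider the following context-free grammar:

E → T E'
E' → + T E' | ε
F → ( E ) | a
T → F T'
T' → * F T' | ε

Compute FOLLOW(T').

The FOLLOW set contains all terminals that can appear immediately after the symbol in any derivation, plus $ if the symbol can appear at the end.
Useful FIRST sets: FIRST(E') = {+, ε}, FIRST(T') = {*, ε} (both E' and T' are nullable).
FOLLOW(E): E is the start symbol → $; E appears in F → ( E ) followed by ')' → FOLLOW(E) = {), $}.
FOLLOW(E'): E' appears at the right end of E → T E' and of E' → + T E', so FOLLOW(E') ⊇ FOLLOW(E) (the second occurrence adds nothing new). FOLLOW(E') = {), $}.
FOLLOW(T): in E → T E' and E' → + T E', T is followed by E': add FIRST(E') minus ε = {+}; since E' is nullable, also add FOLLOW(E) and FOLLOW(E') = {), $}. FOLLOW(T) = {+, ), $}.
FOLLOW(T'): T' appears at the right end of T → F T' and of T' → * F T', so FOLLOW(T') = FOLLOW(T) = {+, ), $}.

Final answer: {$, ), +}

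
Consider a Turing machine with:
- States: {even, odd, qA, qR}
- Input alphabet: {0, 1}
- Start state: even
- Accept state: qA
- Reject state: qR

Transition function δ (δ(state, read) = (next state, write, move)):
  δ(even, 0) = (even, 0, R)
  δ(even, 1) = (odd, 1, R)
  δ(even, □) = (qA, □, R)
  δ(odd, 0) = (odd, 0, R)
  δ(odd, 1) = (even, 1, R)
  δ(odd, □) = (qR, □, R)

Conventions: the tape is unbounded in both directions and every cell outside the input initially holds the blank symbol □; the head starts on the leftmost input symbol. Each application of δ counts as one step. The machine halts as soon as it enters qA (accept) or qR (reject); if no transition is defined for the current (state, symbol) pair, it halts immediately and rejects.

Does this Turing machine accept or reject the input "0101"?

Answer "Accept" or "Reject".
Step 0: [even]0101 (head at position 0)
Step 1: δ(even, 0) = (even, 0, R)  ⊢  0[even]101 (head at position 1)
Step 2: δ(even, 1) = (odd, 1, R)  ⊢  01[odd]01 (head at position 2)
Step 3: δ(odd, 0) = (odd, 0, R)  ⊢  010[odd]1 (head at position 3)
Step 4: δ(odd, 1) = (even, 1, R)  ⊢  0101[even]□ (head at position 4)
Step 5: δ(even, □) = (qA, □, R)  ⊢  0101□[qA]□ (head at position 5)
The machine is in qA, so it halts and accepts.

Final answer: Accept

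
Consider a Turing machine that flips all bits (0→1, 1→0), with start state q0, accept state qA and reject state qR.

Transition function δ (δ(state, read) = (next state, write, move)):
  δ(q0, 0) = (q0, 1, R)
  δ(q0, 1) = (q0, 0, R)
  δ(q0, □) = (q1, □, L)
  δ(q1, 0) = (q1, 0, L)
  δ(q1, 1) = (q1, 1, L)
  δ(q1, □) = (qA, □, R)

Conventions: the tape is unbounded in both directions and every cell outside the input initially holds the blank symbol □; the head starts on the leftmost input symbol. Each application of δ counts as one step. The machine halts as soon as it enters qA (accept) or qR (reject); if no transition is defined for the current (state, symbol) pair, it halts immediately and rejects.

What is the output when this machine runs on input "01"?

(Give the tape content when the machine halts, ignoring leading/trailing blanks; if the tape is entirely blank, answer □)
Step 0: [q0]01 (head at position 0)
Step 1: δ(q0, 0) = (q0, 1, R)  ⊢  1[q0]1 (head at position 1)
Step 2: δ(q0, 1) = (q0, 0, R)  ⊢  10[q0]□ (head at position 2)
Step 3: δ(q0, □) = (q1, □, L)  ⊢  1[q1]0□ (head at position 1)
Step 4: δ(q1, 0) = (q1, 0, L)  ⊢  [q1]10□ (head at position 0)
Step 5: δ(q1, 1) = (q1, 1, L)  ⊢  [q1]□10□ (head at position -1)
Step 6: δ(q1, □) = (qA, □, R)  ⊢  □[qA]10□ (head at position 0)
The machine is in qA, so it halts and accepts.
Tape content when halted (ignoring surrounding blanks): 10

Final answer: Output: 10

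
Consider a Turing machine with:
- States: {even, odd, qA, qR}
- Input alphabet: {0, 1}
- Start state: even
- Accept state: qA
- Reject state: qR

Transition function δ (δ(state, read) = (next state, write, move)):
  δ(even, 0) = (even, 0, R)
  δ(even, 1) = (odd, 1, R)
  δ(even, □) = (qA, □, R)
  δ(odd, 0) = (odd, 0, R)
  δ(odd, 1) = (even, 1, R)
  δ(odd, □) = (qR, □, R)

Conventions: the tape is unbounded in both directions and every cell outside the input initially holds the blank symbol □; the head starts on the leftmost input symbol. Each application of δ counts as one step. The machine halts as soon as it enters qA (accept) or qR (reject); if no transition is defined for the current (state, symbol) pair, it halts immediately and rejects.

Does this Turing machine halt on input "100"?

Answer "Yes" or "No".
Step 0: [even]100 (head at position 0)
Step 1: δ(even, 1) = (odd, 1, R)  ⊢  1[odd]00 (head at position 1)
Step 2: δ(odd, 0) = (odd, 0, R)  ⊢  10[odd]0 (head at position 2)
Step 3: δ(odd, 0) = (odd, 0, R)  ⊢  100[odd]□ (head at position 3)
Step 4: δ(odd, □) = (qR, □, R)  ⊢  100□[qR]□ (head at position 4)
The machine is in qR, so it halts and rejects.
It halts after 4 steps.

Final answer: Yes - halts after 4 steps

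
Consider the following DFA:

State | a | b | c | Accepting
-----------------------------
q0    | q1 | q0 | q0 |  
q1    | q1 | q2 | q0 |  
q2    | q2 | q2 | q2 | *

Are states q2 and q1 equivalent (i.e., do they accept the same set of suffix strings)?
Try the suffix ε (the empty string).
From q2: q2 — accepting.
From q1: q1 — not accepting.
The two states disagree on this suffix, so they are not equivalent.

Final answer: No. Distinguishing string: ε (the empty string) - accepted from q2 but not from q1.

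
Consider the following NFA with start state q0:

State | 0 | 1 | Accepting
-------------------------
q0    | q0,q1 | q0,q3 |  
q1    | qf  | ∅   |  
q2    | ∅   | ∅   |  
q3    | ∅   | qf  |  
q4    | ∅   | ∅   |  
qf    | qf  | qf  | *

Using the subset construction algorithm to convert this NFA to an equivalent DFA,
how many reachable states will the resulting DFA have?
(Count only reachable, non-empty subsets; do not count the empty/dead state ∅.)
Start subset: {q0}
{q0}: on 0 → {q0, q1}, on 1 → {q0, q3}
{q0, q1}: on 0 → {q0, q1, qf}, on 1 → {q0, q3}
{q0, q3}: on 0 → {q0, q1}, on 1 → {q0, q3, qf}
{q0, q1, qf}: on 0 → {q0, q1, qf}, on 1 → {q0, q3, qf}
{q0, q3, qf}: on 0 → {q0, q1, qf}, on 1 → {q0, q3, qf}
Reachable non-empty subsets: {q0}, {q0, q1}, {q0, q3}, {q0, q1, qf}, {q0, q3, qf} — 5 in total.

Final answer: 5 states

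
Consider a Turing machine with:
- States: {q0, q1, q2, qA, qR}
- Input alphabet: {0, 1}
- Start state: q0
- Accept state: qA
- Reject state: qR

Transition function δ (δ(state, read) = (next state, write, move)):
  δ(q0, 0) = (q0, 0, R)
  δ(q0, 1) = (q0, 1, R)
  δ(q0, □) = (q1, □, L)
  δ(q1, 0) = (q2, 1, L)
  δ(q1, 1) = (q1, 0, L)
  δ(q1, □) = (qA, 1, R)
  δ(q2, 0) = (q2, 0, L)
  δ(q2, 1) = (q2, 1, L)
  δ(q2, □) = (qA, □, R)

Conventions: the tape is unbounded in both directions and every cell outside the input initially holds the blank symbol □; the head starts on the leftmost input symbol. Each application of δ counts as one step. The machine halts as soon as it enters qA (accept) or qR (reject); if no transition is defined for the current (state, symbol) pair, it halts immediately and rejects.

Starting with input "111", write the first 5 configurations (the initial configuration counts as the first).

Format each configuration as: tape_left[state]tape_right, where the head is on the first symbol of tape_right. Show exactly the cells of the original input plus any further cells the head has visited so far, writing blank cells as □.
Step 0: [q0]111 (head at position 0)
Step 1: δ(q0, 1) = (q0, 1, R)  ⊢  1[q0]11 (head at position 1)
Step 2: δ(q0, 1) = (q0, 1, R)  ⊢  11[q0]1 (head at position 2)
Step 3: δ(q0, 1) = (q0, 1, R)  ⊢  111[q0]□ (head at position 3)
Step 4: δ(q0, □) = (q1, □, L)  ⊢  11[q1]1□ (head at position 2)

Final answer: [q0]111 ⊢ 1[q0]11 ⊢ 11[q0]1 ⊢ 111[q0]□ ⊢ 11[q1]1□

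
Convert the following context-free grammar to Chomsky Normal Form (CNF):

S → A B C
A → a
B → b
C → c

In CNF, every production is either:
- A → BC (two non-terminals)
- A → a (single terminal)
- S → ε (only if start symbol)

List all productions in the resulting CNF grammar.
The grammar has no ε-productions or unit productions to eliminate.
A → a is already in CNF (single terminal) – keep it.
B → b is already in CNF (single terminal) – keep it.
C → c is already in CNF (single terminal) – keep it.
S → A B C has 3 symbols on the right: break it into binary productions S → A X0, X0 → B C.
Resulting CNF grammar (5 productions): A → a; B → b; C → c; S → A X0; X0 → B C

Final answer: A → a; B → b; C → c; S → A X0; X0 → B C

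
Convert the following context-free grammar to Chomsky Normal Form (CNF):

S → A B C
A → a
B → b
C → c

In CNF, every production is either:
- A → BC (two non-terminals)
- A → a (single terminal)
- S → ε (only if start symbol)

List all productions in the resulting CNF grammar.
The grammar has no ε-productions or unit productions to eliminate.
A → a is already in CNF (single terminal) – keep it.
B → b is already in CNF (single terminal) – keep it.
C → c is already in CNF (single terminal) – keep it.
S → A B C has 3 symbols on the right: break it into binary productions S → A X0, X0 → B C.
Resulting CNF grammar (5 productions): A → a; B → b; C → c; S → A X0; X0 → B C

Final answer: A → a; B → b; C → c; S → A X0; X0 → B C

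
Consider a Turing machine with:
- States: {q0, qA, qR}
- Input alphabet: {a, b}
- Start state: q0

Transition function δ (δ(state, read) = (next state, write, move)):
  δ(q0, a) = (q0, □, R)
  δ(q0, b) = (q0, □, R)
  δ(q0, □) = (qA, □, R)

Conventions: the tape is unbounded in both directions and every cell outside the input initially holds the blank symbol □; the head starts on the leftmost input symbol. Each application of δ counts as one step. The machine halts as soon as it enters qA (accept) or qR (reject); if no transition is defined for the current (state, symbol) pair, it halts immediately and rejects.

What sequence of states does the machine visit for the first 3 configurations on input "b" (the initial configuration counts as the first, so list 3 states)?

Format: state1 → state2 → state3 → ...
Step 0: [q0]b (head at position 0)
Step 1: δ(q0, b) = (q0, □, R)  ⊢  □[q0]□ (head at position 1)
Step 2: δ(q0, □) = (qA, □, R)  ⊢  □□[qA]□ (head at position 2)
Reading off the states of these 3 configurations: q0 → q0 → qA

Final answer: q0 → q0 → qA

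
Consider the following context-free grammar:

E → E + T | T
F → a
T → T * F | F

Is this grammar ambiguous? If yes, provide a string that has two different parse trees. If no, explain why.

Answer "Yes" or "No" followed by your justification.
This is the standard stratified expression grammar: '+' is introduced only by the left-recursive rule E → E + T and '*' only by the left-recursive rule T → T * F, with F → a. For any string, the last '+' must be the one produced at the root E (everything after it is a T containing no '+'), and likewise within each T the last '*' is produced at its root. This fixes the parse tree uniquely (left-associative, '*' binding tighter than '+'), so every string has exactly one parse tree.

Final answer: No - the grammar is unambiguous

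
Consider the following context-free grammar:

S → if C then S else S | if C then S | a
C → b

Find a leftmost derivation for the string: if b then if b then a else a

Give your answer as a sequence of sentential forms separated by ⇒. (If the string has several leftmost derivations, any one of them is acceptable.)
Start with S.
Step 1: the leftmost non-terminal is S; apply S → if C then S else S:  if C then S else S
Step 2: the leftmost non-terminal is C; apply C → b:  if b then S else S
Step 3: the leftmost non-terminal is S; apply S → if C then S:  if b then if C then S else S
Step 4: the leftmost non-terminal is C; apply C → b:  if b then if b then S else S
Step 5: the leftmost non-terminal is S; apply S → a:  if b then if b then a else S
Step 6: the leftmost non-terminal is S; apply S → a:  if b then if b then a else a

Final answer: S ⇒ if C then S else S ⇒ if b then S else S ⇒ if b then if C then S else S ⇒ if b then if b then S else S ⇒ if b then if b then a else S ⇒ if b then if b then a else a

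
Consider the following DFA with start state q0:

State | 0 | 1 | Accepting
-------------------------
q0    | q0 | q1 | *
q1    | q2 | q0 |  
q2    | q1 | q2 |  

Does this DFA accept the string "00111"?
Start in q0.
Read '0': q0 → q0
Read '0': q0 → q0
Read '1': q0 → q1
Read '1': q1 → q0
Read '1': q0 → q1
Final state q1 is not accepting, so the string is rejected.

Final answer: No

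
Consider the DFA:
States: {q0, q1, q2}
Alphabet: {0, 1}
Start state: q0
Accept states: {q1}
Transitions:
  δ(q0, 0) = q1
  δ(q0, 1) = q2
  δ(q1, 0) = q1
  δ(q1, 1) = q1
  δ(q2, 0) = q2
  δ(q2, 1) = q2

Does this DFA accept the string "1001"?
Processing string "1001":
  q0 --1--> q2
  q2 --0--> q2
  q2 --0--> q2
  q2 --1--> q2
Final state: q2
Accept states: {q1}
q2 is not an accept state, so the string is rejected.

Final answer: No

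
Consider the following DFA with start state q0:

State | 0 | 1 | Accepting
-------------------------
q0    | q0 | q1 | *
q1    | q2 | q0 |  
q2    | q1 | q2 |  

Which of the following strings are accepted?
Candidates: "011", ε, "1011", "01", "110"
"011": q0 → q0 → q1 → q0; q0 is accepting → accepted
ε: q0; q0 is accepting → accepted
"1011": q0 → q1 → q2 → q2 → q2; q2 is not accepting → rejected
"01": q0 → q0 → q1; q1 is not accepting → rejected
"110": q0 → q1 → q0 → q0; q0 is accepting → accepted

Final answer: "011", ε, "110"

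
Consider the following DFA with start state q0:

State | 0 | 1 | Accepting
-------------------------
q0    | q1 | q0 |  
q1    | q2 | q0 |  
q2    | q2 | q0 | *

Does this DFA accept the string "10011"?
Start in q0.
Read '1': q0 → q0
Read '0': q0 → q1
Read '0': q1 → q2
Read '1': q2 → q0
Read '1': q0 → q0
Final state q0 is not accepting, so the string is rejected.

Final answer: No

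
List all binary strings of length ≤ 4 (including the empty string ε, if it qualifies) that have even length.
Checking every binary string of length 0 to 4:
  Length 0: accepted: ε | rejected: (none)
  Length 1: accepted: (none) | rejected: 0, 1
  Length 2: accepted: 00, 01, 10, 11 | rejected: (none)
  Length 3: accepted: (none) | rejected: 000, 001, 010, 011, 100, 101, 110, 111
  Length 4: accepted: 0000, 0001, 0010, 0011, 0100, 0101, 0110, 0111, 1000, 1001, 1010, 1011, 1100, 1101, 1110, 1111 | rejected: (none)
Total: 21 string(s).

Final answer: ε, 00, 01, 10, 11, 0000, 0001, 0010, 0011, 0100, 0101, 0110, 0111, 1000, 1001, 1010, 1011, 1100, 1101, 1110, 1111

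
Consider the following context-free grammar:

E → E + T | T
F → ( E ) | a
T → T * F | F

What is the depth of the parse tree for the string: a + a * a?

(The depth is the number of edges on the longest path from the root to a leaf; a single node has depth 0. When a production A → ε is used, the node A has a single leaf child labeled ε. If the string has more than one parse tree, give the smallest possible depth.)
The grammar is unambiguous; the parse tree of a + a * a is:
E → E + T at the root (depth 0).
  Left E (depth 1) → T (2) → F (3) → a (4).
  Right T (depth 1) → T * F; that T (2) → F (3) → a (4); F (2) → a (3).
The longest root-to-leaf paths have 4 edges.
Depth = 4.

Final answer: 4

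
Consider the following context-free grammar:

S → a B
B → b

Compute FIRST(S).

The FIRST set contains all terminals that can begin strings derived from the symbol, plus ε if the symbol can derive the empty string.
S has the single production S → a B, whose right-hand side begins with the terminal a. So FIRST(S) = {a}.

Final answer: {a}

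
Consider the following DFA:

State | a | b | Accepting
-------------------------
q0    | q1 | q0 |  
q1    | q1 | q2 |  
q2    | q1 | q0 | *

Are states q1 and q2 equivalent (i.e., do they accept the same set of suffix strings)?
Try the suffix ε (the empty string).
From q1: q1 — not accepting.
From q2: q2 — accepting.
The two states disagree on this suffix, so they are not equivalent.

Final answer: No. Distinguishing string: ε (the empty string) - accepted from q2 but not from q1.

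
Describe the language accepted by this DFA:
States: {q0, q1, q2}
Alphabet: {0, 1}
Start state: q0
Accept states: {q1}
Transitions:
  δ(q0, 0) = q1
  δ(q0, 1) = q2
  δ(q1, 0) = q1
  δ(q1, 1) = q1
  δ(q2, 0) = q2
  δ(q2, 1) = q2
Analyzing the DFA structure:
Start state: q0
Accept states: {q1}
Interpreting what each state remembers (checking against the transitions):
  q0: nothing has been read yet
  q1: the first symbol was 0
  q2: the first symbol was 1 (trap state)
  δ(q0, 0): in q0 (nothing has been read yet), after reading 0 we have: the first symbol was 0 → q1
  δ(q0, 1): in q0 (nothing has been read yet), after reading 1 we have: the first symbol was 1 (trap state) → q2
  δ(q1, 0): in q1 (the first symbol was 0), after reading 0 we have: the first symbol was 0 → q1
  δ(q1, 1): in q1 (the first symbol was 0), after reading 1 we have: the first symbol was 0 → q1
  δ(q2, 0): in q2 (the first symbol was 1 (trap state)), after reading 0 we have: the first symbol was 1 (trap state) → q2
  δ(q2, 1): in q2 (the first symbol was 1 (trap state)), after reading 1 we have: the first symbol was 1 (trap state) → q2
A string is accepted iff it ends in {q1}, i.e. the first symbol was 0.
Language: All binary strings starting with 0

Final answer: All binary strings starting with 0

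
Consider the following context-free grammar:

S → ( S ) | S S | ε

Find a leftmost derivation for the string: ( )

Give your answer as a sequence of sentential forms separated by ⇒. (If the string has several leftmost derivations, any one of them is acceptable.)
Start with S.
Step 1: the leftmost non-terminal is S; apply S → ( S ):  ( S )
Step 2: the leftmost non-terminal is S; apply S → ε:  ( )

Final answer: S ⇒ ( S ) ⇒ ( )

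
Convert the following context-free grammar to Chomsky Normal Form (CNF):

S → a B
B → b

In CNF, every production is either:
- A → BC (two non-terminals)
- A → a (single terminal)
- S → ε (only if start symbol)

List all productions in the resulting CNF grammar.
The grammar has no ε-productions or unit productions to eliminate.
S → a B has terminal a in a right-hand side of length ≥ 2: introduce T_a → a and use T_a in place of a.
B → b is already in CNF (single terminal) – keep it.
S → a B becomes S → T_a B.
Resulting CNF grammar (3 productions): T_a → a; B → b; S → T_a B

Final answer: T_a → a; B → b; S → T_a B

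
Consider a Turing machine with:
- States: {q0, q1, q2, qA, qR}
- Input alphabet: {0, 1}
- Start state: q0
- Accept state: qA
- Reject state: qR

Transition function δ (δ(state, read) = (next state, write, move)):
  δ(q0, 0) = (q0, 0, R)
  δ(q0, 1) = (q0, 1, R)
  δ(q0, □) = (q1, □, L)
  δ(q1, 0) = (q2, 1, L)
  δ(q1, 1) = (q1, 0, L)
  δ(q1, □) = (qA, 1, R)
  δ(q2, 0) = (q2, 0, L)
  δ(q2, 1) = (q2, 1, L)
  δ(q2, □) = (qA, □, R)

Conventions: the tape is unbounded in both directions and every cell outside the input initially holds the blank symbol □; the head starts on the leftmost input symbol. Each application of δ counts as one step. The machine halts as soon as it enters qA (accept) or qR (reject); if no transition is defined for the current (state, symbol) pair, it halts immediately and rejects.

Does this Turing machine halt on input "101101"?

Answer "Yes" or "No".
Step 0: [q0]101101 (head at position 0)
Step 1: δ(q0, 1) = (q0, 1, R)  ⊢  1[q0]01101 (head at position 1)
Step 2: δ(q0, 0) = (q0, 0, R)  ⊢  10[q0]1101 (head at position 2)
Step 3: δ(q0, 1) = (q0, 1, R)  ⊢  101[q0]101 (head at position 3)
Step 4: δ(q0, 1) = (q0, 1, R)  ⊢  1011[q0]01 (head at position 4)
Step 5: δ(q0, 0) = (q0, 0, R)  ⊢  10110[q0]1 (head at position 5)
Step 6: δ(q0, 1) = (q0, 1, R)  ⊢  101101[q0]□ (head at position 6)
Step 7: δ(q0, □) = (q1, □, L)  ⊢  10110[q1]1□ (head at position 5)
Step 8: δ(q1, 1) = (q1, 0, L)  ⊢  1011[q1]00□ (head at position 4)
Step 9: δ(q1, 0) = (q2, 1, L)  ⊢  101[q2]110□ (head at position 3)
Step 10: δ(q2, 1) = (q2, 1, L)  ⊢  10[q2]1110□ (head at position 2)
Step 11: δ(q2, 1) = (q2, 1, L)  ⊢  1[q2]01110□ (head at position 1)
Step 12: δ(q2, 0) = (q2, 0, L)  ⊢  [q2]101110□ (head at position 0)
Step 13: δ(q2, 1) = (q2, 1, L)  ⊢  [q2]□101110□ (head at position -1)
Step 14: δ(q2, □) = (qA, □, R)  ⊢  □[qA]101110□ (head at position 0)
The machine is in qA, so it halts and accepts.
It halts after 14 steps.

Final answer: Yes - halts after 14 steps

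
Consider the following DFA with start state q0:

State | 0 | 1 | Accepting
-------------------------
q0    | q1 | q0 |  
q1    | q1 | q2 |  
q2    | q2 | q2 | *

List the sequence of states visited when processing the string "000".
q0 → q1 → q1 → q1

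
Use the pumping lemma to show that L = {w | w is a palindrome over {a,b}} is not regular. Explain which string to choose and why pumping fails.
Language: L = {w | w is a palindrome over {a,b}} (strings that read the same forwards and backwards)
Step 1: Assume for contradiction that L is regular, with pumping length p.
Step 2: Choose s = a^p b a^p. Then s ∈ L (it reads the same forwards and backwards) and |s| ≥ p.
Step 3: Consider any decomposition s = xyz with |xy| ≤ p and |y| > 0. Since |xy| ≤ p and the first p symbols of s are all a's, y = a^k for some k with 1 ≤ k ≤ p.
Step 4: Pumping up (i = 2): xy²z = a^(p+k) b a^p. Its reverse is a^p b a^(p+k) ≠ a^(p+k) b a^p (the single b is no longer in the middle), so xy²z is not a palindrome and xy²z ∉ L.
This contradicts the pumping lemma, so L is not regular.

Final answer: Choose s = a^p b a^p. Since |xy| ≤ p, y = a^k with k ≥ 1. Then xy²z = a^(p+k) b a^p is not a palindrome, so ∉ L.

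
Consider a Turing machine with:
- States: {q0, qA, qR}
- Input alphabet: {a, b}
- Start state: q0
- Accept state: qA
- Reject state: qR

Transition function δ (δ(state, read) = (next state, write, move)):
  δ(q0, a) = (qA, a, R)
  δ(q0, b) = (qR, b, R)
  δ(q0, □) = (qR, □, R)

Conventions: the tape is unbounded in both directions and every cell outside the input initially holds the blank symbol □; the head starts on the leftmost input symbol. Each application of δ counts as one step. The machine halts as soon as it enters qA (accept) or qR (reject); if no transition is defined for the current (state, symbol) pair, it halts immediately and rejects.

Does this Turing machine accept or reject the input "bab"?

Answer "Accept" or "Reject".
Step 0: [q0]bab (head at position 0)
Step 1: δ(q0, b) = (qR, b, R)  ⊢  b[qR]ab (head at position 1)
The machine is in qR, so it halts and rejects.

Final answer: Reject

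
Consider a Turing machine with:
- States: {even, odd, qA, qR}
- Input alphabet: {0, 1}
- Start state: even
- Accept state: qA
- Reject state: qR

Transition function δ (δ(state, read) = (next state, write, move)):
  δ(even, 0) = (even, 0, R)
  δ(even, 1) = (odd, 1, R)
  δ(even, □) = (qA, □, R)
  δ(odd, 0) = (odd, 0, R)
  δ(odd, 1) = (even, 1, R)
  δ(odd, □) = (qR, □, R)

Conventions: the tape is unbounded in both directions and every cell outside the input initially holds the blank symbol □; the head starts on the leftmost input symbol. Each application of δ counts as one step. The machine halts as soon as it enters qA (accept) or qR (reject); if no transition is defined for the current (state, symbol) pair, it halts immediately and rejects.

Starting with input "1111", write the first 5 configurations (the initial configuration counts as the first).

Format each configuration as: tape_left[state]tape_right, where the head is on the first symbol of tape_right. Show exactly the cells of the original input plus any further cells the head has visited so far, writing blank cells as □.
Step 0: [even]1111 (head at position 0)
Step 1: δ(even, 1) = (odd, 1, R)  ⊢  1[odd]111 (head at position 1)
Step 2: δ(odd, 1) = (even, 1, R)  ⊢  11[even]11 (head at position 2)
Step 3: δ(even, 1) = (odd, 1, R)  ⊢  111[odd]1 (head at position 3)
Step 4: δ(odd, 1) = (even, 1, R)  ⊢  1111[even]□ (head at position 4)

Final answer: [even]1111 ⊢ 1[odd]111 ⊢ 11[even]11 ⊢ 111[odd]1 ⊢ 1111[even]□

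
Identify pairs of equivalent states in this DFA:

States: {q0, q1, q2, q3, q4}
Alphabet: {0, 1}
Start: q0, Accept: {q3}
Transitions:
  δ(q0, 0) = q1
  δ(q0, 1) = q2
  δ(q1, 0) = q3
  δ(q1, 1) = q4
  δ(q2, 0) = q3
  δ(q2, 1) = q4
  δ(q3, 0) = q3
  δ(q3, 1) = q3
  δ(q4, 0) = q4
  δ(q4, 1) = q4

Using the table-filling algorithm:
Round 0 – mark pairs where exactly one state is accepting: (q0,q3), (q1,q3), (q2,q3), (q3,q4)
Round 1 – newly marked: (q0,q1) [on 0: q1 vs q3, already marked]; (q0,q2) [on 0: q1 vs q3, already marked]; (q1,q4) [on 0: q3 vs q4, already marked]; (q2,q4) [on 0: q3 vs q4, already marked]
Round 2 – newly marked: (q0,q4) [on 0: q1 vs q4, already marked]
No further pairs can be marked.
(q1, q2) unmarked: δ(q1,0)=q3, δ(q2,0)=q3; δ(q1,1)=q4, δ(q2,1)=q4 → equivalent
Equivalent pairs: (q1, q2)

Final answer: Equivalent pairs: (q1, q2)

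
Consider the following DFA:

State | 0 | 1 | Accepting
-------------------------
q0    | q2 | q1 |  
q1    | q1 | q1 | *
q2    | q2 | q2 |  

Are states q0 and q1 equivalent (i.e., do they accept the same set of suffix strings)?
Try the suffix ε (the empty string).
From q0: q0 — not accepting.
From q1: q1 — accepting.
The two states disagree on this suffix, so they are not equivalent.

Final answer: No. Distinguishing string: ε (the empty string) - accepted from q1 but not from q0.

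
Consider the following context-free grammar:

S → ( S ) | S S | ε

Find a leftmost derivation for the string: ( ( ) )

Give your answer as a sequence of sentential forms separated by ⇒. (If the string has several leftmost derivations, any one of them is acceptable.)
Start with S.
Step 1: the leftmost non-terminal is S; apply S → ( S ):  ( S )
Step 2: the leftmost non-terminal is S; apply S → ( S ):  ( ( S ) )
Step 3: the leftmost non-terminal is S; apply S → ε:  ( ( ) )

Final answer: S ⇒ ( S ) ⇒ ( ( S ) ) ⇒ ( ( ) )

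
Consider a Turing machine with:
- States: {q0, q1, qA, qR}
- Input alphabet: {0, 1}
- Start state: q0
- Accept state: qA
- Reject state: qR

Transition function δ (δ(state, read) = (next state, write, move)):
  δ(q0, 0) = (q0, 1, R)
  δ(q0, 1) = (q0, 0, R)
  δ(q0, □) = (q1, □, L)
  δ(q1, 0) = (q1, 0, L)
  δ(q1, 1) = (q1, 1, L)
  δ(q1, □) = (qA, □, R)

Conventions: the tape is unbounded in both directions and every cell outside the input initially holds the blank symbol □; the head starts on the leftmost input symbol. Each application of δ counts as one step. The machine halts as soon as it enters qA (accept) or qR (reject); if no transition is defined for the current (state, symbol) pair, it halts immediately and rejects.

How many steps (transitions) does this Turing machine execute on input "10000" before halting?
Step 0: [q0]10000 (head at position 0)
Step 1: δ(q0, 1) = (q0, 0, R)  ⊢  0[q0]0000 (head at position 1)
Step 2: δ(q0, 0) = (q0, 1, R)  ⊢  01[q0]000 (head at position 2)
Step 3: δ(q0, 0) = (q0, 1, R)  ⊢  011[q0]00 (head at position 3)
Step 4: δ(q0, 0) = (q0, 1, R)  ⊢  0111[q0]0 (head at position 4)
Step 5: δ(q0, 0) = (q0, 1, R)  ⊢  01111[q0]□ (head at position 5)
Step 6: δ(q0, □) = (q1, □, L)  ⊢  0111[q1]1□ (head at position 4)
Step 7: δ(q1, 1) = (q1, 1, L)  ⊢  011[q1]11□ (head at position 3)
Step 8: δ(q1, 1) = (q1, 1, L)  ⊢  01[q1]111□ (head at position 2)
Step 9: δ(q1, 1) = (q1, 1, L)  ⊢  0[q1]1111□ (head at position 1)
Step 10: δ(q1, 1) = (q1, 1, L)  ⊢  [q1]01111□ (head at position 0)
Step 11: δ(q1, 0) = (q1, 0, L)  ⊢  [q1]□01111□ (head at position -1)
Step 12: δ(q1, □) = (qA, □, R)  ⊢  □[qA]01111□ (head at position 0)
The machine is in qA, so it halts and accepts.
Number of transitions executed: 12.

Final answer: 12 steps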